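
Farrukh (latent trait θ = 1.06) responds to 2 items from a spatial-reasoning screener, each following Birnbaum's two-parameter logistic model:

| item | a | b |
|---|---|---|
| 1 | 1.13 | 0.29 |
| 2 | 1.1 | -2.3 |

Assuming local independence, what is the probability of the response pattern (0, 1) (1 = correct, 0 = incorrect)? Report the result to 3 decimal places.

P(θ) = 1 / (1 + exp(−a(θ − b)))
P_1 = 1/(1+e^{-0.8701}) = 0.7048
P_2 = 1/(1+e^{-3.6960}) = 0.9758
L = (1−P_1) × P_2 = 0.2952 × 0.9758 = 0.28808

0.288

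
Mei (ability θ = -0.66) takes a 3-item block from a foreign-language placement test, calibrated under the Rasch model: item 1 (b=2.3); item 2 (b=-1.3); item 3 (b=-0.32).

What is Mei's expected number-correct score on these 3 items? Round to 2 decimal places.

1.12

P(θ) = 1 / (1 + exp(−(θ − b)))
P_1 = 1/(1+e^{2.9600}) = 0.0493
P_2 = 1/(1+e^{-0.6400}) = 0.6548
P_3 = 1/(1+e^{0.3400}) = 0.4158
E[score] = 0.0493 + 0.6548 + 0.4158 = 1.1198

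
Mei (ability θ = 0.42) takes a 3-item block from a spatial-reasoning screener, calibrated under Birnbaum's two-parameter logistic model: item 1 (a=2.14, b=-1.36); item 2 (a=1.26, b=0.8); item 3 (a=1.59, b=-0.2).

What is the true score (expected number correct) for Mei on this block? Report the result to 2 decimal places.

2.09

P(θ) = 1 / (1 + exp(−a(θ − b)))
P_1 = 1/(1+e^{-3.8092}) = 0.9783
P_2 = 1/(1+e^{0.4788}) = 0.3825
P_3 = 1/(1+e^{-0.9858}) = 0.7283
E[score] = 0.9783 + 0.3825 + 0.7283 = 2.0891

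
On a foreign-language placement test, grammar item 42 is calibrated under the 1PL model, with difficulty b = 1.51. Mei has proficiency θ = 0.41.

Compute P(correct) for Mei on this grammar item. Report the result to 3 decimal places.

0.250

P(θ) = 1 / (1 + exp(−(θ − b)))
Exponent: (0.41 − 1.51) = -1.1000
1/(1 + e^{1.1000}) = 0.2497
P = 0.2497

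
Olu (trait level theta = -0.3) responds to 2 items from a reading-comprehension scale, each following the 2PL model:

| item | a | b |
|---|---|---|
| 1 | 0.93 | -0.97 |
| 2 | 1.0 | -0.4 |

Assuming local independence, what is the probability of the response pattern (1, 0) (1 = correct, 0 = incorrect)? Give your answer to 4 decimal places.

0.3092

P(theta) = 1 / (1 + exp(−a(theta − b)))
P_1 = 1/(1+e^{-0.6231}) = 0.6509
P_2 = 1/(1+e^{-0.1000}) = 0.5250
L = P_1 × (1−P_2) = 0.6509 × 0.4750 = 0.30920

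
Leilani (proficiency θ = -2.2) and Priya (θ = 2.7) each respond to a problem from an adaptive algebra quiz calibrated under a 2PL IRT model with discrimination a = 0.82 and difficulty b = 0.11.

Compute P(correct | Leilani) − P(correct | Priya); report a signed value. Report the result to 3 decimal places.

-0.762

P(θ) = 1 / (1 + exp(−a(θ − b)))
P(Leilani) = 0.1308  [exponent -1.8942]
P(Priya) = 0.8932  [exponent 2.1238]
Difference = 0.1308 − 0.8932 = -0.7624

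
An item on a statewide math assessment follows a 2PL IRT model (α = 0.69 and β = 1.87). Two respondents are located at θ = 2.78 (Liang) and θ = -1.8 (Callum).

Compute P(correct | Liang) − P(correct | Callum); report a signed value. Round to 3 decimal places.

P(θ) = 1 / (1 + exp(−α(θ − β)))
P(Liang) = 0.6520  [exponent 0.6279]
P(Callum) = 0.0736  [exponent -2.5323]
Difference = 0.6520 − 0.0736 = 0.5784

0.578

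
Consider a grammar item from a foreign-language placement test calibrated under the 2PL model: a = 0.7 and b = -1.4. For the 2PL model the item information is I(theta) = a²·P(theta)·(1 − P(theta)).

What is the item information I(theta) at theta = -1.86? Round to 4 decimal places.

0.1194

P = 1/(1+e^{0.3220}) = 0.4202
P(1−P) = 0.4202 × 0.5798 = 0.2436
I = a² × P(1−P) = 0.7² × 0.2436 = 0.11938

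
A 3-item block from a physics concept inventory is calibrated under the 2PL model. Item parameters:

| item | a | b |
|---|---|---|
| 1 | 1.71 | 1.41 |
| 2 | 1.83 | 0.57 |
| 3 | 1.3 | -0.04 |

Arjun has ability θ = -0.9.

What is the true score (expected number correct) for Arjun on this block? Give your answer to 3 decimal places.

P(θ) = 1 / (1 + exp(−a(θ − b)))
P_1 = 1/(1+e^{3.9501}) = 0.0189
P_2 = 1/(1+e^{2.6901}) = 0.0636
P_3 = 1/(1+e^{1.1180}) = 0.2464
E[score] = 0.0189 + 0.0636 + 0.2464 = 0.3288

0.329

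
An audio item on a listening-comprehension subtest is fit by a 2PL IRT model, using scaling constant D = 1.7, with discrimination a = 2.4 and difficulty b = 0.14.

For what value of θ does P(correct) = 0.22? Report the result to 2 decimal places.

-0.17

P(θ) = 1 / (1 + exp(−D·a(θ − b)))
logit = ln(0.2200/0.7800) = -1.2657
θ = b + logit/(1.7·a) = 0.14 + (-1.2657)/4.0800 = -0.1702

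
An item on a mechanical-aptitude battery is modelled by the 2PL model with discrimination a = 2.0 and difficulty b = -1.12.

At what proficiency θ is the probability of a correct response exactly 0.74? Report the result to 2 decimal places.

P(θ) = 1 / (1 + exp(−a(θ − b)))
logit = ln(0.7400/0.2600) = 1.0460
θ = b + logit/(a) = -1.12 + 1.0460/2.0000 = -0.5970

-0.60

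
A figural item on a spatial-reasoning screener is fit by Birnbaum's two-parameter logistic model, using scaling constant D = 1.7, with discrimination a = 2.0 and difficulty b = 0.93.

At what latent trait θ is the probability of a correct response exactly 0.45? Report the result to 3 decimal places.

P(θ) = 1 / (1 + exp(−D·a(θ − b)))
logit = ln(0.4500/0.5500) = -0.2007
θ = b + logit/(1.7·a) = 0.93 + (-0.2007)/3.4000 = 0.8710

0.871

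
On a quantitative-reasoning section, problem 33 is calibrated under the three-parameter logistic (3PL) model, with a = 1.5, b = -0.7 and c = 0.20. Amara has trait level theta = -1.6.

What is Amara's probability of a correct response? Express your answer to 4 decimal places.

0.3647

P(theta) = c + (1 − c) · 1 / (1 + exp(−a(theta − b)))
Exponent: 1.5 × (-1.6 − (-0.7)) = -1.3500
1/(1 + e^{1.3500}) = 0.2059
P = 0.20 + 0.80 × 0.2059 = 0.3647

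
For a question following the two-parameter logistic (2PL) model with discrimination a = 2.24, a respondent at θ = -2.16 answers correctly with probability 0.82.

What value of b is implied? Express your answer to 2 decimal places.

P(θ) = 1 / (1 + exp(−a(θ − b)))
logit(0.82) = ln(0.82/0.18) = 1.5163
b = θ − logit/(a) = -2.16 − 1.5163/2.2400 = -2.8369

-2.84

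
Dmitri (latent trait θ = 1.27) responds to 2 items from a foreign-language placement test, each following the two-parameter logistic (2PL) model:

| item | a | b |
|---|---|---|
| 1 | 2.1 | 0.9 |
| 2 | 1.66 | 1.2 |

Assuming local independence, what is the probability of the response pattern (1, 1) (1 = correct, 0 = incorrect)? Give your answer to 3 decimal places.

P(θ) = 1 / (1 + exp(−a(θ − b)))
P_1 = 1/(1+e^{-0.7770}) = 0.6850
P_2 = 1/(1+e^{-0.1162}) = 0.5290
L = P_1 × P_2 = 0.6850 × 0.5290 = 0.36239

0.362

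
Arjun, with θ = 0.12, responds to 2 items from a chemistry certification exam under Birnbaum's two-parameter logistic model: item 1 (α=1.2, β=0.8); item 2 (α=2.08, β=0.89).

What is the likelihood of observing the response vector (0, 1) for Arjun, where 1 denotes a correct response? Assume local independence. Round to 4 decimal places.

0.1163

P(θ) = 1 / (1 + exp(−α(θ − β)))
P_1 = 1/(1+e^{0.8160}) = 0.3066
P_2 = 1/(1+e^{1.6016}) = 0.1678
L = (1−P_1) × P_2 = 0.6934 × 0.1678 = 0.11632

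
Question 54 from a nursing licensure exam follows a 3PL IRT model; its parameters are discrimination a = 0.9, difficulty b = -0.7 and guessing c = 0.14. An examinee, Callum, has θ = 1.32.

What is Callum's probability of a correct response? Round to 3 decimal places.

0.880

P(θ) = c + (1 − c) · 1 / (1 + exp(−a(θ − b)))
Exponent: 0.9 × (1.32 − (-0.7)) = 1.8180
1/(1 + e^{-1.8180}) = 0.8603
P = 0.14 + 0.86 × 0.8603 = 0.8799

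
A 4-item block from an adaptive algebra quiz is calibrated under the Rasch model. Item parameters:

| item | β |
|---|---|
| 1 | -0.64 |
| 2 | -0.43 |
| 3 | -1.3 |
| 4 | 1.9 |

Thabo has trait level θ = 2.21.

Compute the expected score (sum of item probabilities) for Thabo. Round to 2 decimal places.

P(θ) = 1 / (1 + exp(−(θ − β)))
P_1 = 1/(1+e^{-2.8500}) = 0.9453
P_2 = 1/(1+e^{-2.6400}) = 0.9334
P_3 = 1/(1+e^{-3.5100}) = 0.9710
P_4 = 1/(1+e^{-0.3100}) = 0.5769
E[score] = 0.9453 + 0.9334 + 0.9710 + 0.5769 = 3.4266

3.43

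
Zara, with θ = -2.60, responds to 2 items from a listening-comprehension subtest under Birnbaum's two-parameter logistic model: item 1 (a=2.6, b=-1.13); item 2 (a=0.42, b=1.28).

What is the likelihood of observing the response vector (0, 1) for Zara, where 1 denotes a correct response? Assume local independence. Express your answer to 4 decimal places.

P(θ) = 1 / (1 + exp(−a(θ − b)))
P_1 = 1/(1+e^{3.8220}) = 0.0214
P_2 = 1/(1+e^{1.6296}) = 0.1639
L = (1−P_1) × P_2 = 0.9786 × 0.1639 = 0.16038

0.1604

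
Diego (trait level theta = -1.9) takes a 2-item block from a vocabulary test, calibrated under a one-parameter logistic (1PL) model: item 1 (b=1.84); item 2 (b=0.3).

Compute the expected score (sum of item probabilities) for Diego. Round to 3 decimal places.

0.123

P(theta) = 1 / (1 + exp(−(theta − b)))
P_1 = 1/(1+e^{3.7400}) = 0.0232
P_2 = 1/(1+e^{2.2000}) = 0.0998
E[score] = 0.0232 + 0.0998 = 0.1230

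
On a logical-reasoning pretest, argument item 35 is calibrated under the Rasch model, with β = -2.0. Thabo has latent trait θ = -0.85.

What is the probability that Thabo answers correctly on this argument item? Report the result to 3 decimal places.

0.760

P(θ) = 1 / (1 + exp(−(θ − β)))
Exponent: (-0.85 − (-2.0)) = 1.1500
1/(1 + e^{-1.1500}) = 0.7595
P = 0.7595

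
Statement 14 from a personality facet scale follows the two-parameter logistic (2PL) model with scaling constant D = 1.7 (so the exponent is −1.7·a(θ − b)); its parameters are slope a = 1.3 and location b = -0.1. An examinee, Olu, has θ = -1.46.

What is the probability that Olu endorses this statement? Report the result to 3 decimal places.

P(θ) = 1 / (1 + exp(−D·a(θ − b)))
Exponent: 1.7 × 1.3 × (-1.46 − (-0.1)) = -3.0056
1/(1 + e^{3.0056}) = 0.0472
P = 0.0472

0.047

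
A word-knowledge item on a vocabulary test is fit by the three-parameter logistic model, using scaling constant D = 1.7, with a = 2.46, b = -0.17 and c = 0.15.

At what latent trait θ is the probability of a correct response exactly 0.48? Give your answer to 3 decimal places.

P(θ) = c + (1 − c) · 1 / (1 + exp(−D·a(θ − b)))
Remove guessing floor: (0.48 − 0.15)/(1 − 0.15) = 0.3882
logit = ln(0.3882/0.6118) = -0.4547
θ = b + logit/(1.7·a) = -0.17 + (-0.4547)/4.1820 = -0.2787

-0.279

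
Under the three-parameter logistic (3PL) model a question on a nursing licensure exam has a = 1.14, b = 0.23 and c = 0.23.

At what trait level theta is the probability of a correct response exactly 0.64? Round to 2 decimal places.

0.34

P(theta) = c + (1 − c) · 1 / (1 + exp(−a(theta − b)))
Remove guessing floor: (0.64 − 0.23)/(1 − 0.23) = 0.5325
logit = ln(0.5325/0.4675) = 0.1301
theta = b + logit/(a) = 0.23 + 0.1301/1.1400 = 0.3441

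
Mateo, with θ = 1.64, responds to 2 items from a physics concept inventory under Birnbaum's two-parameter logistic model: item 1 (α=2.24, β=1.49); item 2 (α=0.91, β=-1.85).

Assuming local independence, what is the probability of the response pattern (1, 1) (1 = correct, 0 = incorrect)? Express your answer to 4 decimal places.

P(θ) = 1 / (1 + exp(−α(θ − β)))
P_1 = 1/(1+e^{-0.3360}) = 0.5832
P_2 = 1/(1+e^{-3.1759}) = 0.9599
L = P_1 × P_2 = 0.5832 × 0.9599 = 0.55984

0.5598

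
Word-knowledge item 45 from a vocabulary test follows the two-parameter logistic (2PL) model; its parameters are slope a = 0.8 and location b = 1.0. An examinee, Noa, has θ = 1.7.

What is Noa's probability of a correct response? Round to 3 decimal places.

P(θ) = 1 / (1 + exp(−a(θ − b)))
Exponent: 0.8 × (1.7 − 1.0) = 0.5600
1/(1 + e^{-0.5600}) = 0.6365

0.636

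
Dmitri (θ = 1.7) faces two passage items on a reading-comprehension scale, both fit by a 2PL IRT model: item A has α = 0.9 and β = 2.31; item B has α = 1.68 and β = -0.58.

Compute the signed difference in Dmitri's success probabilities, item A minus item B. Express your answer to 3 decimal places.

-0.613

P(θ) = 1 / (1 + exp(−α(θ − β)))
P_A = 0.3661
P_B = 0.9788
P_A − P_B = -0.6127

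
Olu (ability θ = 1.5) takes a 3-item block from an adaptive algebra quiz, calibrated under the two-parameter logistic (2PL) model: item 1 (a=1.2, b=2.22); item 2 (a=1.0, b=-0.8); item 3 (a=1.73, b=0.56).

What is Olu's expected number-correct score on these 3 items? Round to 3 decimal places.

P(θ) = 1 / (1 + exp(−a(θ − b)))
P_1 = 1/(1+e^{0.8640}) = 0.2965
P_2 = 1/(1+e^{-2.3000}) = 0.9089
P_3 = 1/(1+e^{-1.6262}) = 0.8356
E[score] = 0.2965 + 0.9089 + 0.8356 = 2.0410

2.041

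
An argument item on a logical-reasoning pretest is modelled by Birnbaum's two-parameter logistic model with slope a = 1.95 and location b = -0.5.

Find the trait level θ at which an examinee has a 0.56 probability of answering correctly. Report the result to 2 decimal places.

P(θ) = 1 / (1 + exp(−a(θ − b)))
logit = ln(0.5600/0.4400) = 0.2412
θ = b + logit/(a) = -0.5 + 0.2412/1.9500 = -0.3763

-0.38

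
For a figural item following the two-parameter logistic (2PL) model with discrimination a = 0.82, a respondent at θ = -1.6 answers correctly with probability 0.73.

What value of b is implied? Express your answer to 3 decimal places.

P(θ) = 1 / (1 + exp(−a(θ − b)))
logit(0.73) = ln(0.73/0.27) = 0.9946
b = θ − logit/(a) = -1.6 − 0.9946/0.8200 = -2.8130

-2.813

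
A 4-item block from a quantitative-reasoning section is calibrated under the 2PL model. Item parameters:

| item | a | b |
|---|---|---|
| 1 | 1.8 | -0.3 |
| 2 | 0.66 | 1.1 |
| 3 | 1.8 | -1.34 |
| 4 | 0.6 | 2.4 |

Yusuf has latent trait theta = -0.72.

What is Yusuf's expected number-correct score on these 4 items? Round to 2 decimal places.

P(theta) = 1 / (1 + exp(−a(theta − b)))
P_1 = 1/(1+e^{0.7560}) = 0.3195
P_2 = 1/(1+e^{1.2012}) = 0.2313
P_3 = 1/(1+e^{-1.1160}) = 0.7532
P_4 = 1/(1+e^{1.8720}) = 0.1333
E[score] = 0.3195 + 0.2313 + 0.7532 + 0.1333 = 1.4373

1.44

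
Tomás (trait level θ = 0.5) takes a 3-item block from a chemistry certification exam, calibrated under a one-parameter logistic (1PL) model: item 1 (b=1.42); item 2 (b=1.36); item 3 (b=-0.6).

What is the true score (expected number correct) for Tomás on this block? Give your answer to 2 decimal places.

1.33

P(θ) = 1 / (1 + exp(−(θ − b)))
P_1 = 1/(1+e^{0.9200}) = 0.2850
P_2 = 1/(1+e^{0.8600}) = 0.2973
P_3 = 1/(1+e^{-1.1000}) = 0.7503
E[score] = 0.2850 + 0.2973 + 0.7503 = 1.3326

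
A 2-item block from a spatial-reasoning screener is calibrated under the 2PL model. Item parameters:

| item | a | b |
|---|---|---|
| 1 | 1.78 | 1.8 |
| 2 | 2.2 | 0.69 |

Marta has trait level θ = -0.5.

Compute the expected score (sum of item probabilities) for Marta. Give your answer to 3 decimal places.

0.084

P(θ) = 1 / (1 + exp(−a(θ − b)))
P_1 = 1/(1+e^{4.0940}) = 0.0164
P_2 = 1/(1+e^{2.6180}) = 0.0680
E[score] = 0.0164 + 0.0680 = 0.0844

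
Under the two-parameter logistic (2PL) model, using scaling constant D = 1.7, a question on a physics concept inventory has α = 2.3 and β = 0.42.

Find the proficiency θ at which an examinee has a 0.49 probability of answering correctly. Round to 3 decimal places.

P(θ) = 1 / (1 + exp(−D·α(θ − β)))
logit = ln(0.4900/0.5100) = -0.0400
θ = β + logit/(1.7·α) = 0.42 + (-0.0400)/3.9100 = 0.4098

0.410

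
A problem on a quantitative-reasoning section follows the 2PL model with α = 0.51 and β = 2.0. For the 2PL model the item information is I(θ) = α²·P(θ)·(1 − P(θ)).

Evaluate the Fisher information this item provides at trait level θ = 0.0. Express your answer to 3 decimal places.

P = 1/(1+e^{1.0200}) = 0.2650
P(1−P) = 0.2650 × 0.7350 = 0.1948
I = α² × P(1−P) = 0.51² × 0.1948 = 0.05066

0.051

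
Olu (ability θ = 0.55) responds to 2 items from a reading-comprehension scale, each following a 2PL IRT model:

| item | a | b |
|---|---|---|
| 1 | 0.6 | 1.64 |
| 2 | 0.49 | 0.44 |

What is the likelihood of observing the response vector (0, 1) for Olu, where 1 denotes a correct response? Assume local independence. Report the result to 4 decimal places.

0.3378

P(θ) = 1 / (1 + exp(−a(θ − b)))
P_1 = 1/(1+e^{0.6540}) = 0.3421
P_2 = 1/(1+e^{-0.0539}) = 0.5135
L = (1−P_1) × P_2 = 0.6579 × 0.5135 = 0.33782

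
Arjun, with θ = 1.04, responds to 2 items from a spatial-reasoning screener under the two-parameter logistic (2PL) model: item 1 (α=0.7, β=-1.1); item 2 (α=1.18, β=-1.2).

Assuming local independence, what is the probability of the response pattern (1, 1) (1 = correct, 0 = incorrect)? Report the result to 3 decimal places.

P(θ) = 1 / (1 + exp(−α(θ − β)))
P_1 = 1/(1+e^{-1.4980}) = 0.8173
P_2 = 1/(1+e^{-2.6432}) = 0.9336
L = P_1 × P_2 = 0.8173 × 0.9336 = 0.76300

0.763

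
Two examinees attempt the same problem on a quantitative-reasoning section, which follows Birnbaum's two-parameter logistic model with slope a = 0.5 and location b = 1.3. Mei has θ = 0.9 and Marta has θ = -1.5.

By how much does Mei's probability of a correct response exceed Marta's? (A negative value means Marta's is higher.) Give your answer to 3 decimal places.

P(θ) = 1 / (1 + exp(−a(θ − b)))
P(Mei) = 0.4502  [exponent -0.2000]
P(Marta) = 0.1978  [exponent -1.4000]
Difference = 0.4502 − 0.1978 = 0.2523

0.252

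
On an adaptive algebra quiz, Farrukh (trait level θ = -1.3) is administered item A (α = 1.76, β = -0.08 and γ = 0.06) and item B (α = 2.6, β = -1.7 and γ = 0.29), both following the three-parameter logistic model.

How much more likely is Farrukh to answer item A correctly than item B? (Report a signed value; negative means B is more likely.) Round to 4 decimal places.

P(θ) = γ + (1 − γ) · 1 / (1 + exp(−α(θ − β)))
P_A = 0.1583
P_B = 0.8146
P_A − P_B = -0.6563

-0.6563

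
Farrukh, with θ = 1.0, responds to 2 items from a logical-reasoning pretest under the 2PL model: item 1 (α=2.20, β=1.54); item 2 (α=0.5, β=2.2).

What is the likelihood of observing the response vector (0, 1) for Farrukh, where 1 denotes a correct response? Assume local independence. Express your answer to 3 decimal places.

P(θ) = 1 / (1 + exp(−α(θ − β)))
P_1 = 1/(1+e^{1.1880}) = 0.2336
P_2 = 1/(1+e^{0.6000}) = 0.3543
L = (1−P_1) × P_2 = 0.7664 × 0.3543 = 0.27156

0.272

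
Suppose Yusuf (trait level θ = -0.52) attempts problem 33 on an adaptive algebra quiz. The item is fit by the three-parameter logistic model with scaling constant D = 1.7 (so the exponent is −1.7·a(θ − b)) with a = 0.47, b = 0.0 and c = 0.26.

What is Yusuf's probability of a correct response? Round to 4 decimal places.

P(θ) = c + (1 − c) · 1 / (1 + exp(−D·a(θ − b)))
Exponent: 1.7 × 0.47 × (-0.52 − 0.0) = -0.4155
1/(1 + e^{0.4155}) = 0.3976
P = 0.26 + 0.74 × 0.3976 = 0.5542

0.5542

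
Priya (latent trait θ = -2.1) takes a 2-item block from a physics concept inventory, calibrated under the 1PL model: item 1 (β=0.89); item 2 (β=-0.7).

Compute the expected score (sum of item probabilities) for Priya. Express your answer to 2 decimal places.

P(θ) = 1 / (1 + exp(−(θ − β)))
P_1 = 1/(1+e^{2.9900}) = 0.0479
P_2 = 1/(1+e^{1.4000}) = 0.1978
E[score] = 0.0479 + 0.1978 = 0.2457

0.25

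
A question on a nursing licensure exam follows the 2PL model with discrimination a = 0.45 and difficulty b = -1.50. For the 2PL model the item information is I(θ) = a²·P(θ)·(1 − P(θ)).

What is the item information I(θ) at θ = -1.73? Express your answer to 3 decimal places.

P = 1/(1+e^{0.1035}) = 0.4741
P(1−P) = 0.4741 × 0.5259 = 0.2493
I = a² × P(1−P) = 0.45² × 0.2493 = 0.05049

0.050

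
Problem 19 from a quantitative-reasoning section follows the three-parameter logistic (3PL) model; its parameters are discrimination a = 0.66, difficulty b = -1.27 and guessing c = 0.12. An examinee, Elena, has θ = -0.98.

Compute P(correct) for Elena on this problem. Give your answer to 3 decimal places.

0.602

P(θ) = c + (1 − c) · 1 / (1 + exp(−a(θ − b)))
Exponent: 0.66 × (-0.98 − (-1.27)) = 0.1914
1/(1 + e^{-0.1914}) = 0.5477
P = 0.12 + 0.88 × 0.5477 = 0.6020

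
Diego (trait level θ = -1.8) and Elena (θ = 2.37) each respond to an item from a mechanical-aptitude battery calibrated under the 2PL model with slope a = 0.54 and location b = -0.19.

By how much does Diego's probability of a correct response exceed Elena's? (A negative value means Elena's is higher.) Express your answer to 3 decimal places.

P(θ) = 1 / (1 + exp(−a(θ − b)))
P(Diego) = 0.2954  [exponent -0.8694]
P(Elena) = 0.7994  [exponent 1.3824]
Difference = 0.2954 − 0.7994 = -0.5040

-0.504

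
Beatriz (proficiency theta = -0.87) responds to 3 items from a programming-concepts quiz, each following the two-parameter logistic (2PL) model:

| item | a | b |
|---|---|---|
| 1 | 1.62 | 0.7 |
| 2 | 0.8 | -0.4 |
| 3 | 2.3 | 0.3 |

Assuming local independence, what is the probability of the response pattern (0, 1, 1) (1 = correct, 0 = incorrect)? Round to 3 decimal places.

0.024

P(theta) = 1 / (1 + exp(−a(theta − b)))
P_1 = 1/(1+e^{2.5434}) = 0.0729
P_2 = 1/(1+e^{0.3760}) = 0.4071
P_3 = 1/(1+e^{2.6910}) = 0.0635
L = (1−P_1) × P_2 × P_3 = 0.9271 × 0.4071 × 0.0635 = 0.02397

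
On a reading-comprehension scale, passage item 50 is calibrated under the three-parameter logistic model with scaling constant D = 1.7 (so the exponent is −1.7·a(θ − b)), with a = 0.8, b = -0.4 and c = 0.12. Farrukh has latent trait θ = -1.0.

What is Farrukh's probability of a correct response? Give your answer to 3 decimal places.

0.390

P(θ) = c + (1 − c) · 1 / (1 + exp(−D·a(θ − b)))
Exponent: 1.7 × 0.8 × (-1.0 − (-0.4)) = -0.8160
1/(1 + e^{0.8160}) = 0.3066
P = 0.12 + 0.88 × 0.3066 = 0.3898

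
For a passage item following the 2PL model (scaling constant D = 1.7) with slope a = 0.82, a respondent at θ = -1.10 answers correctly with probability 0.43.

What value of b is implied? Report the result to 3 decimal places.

P(θ) = 1 / (1 + exp(−D·a(θ − b)))
logit(0.43) = ln(0.43/0.57) = -0.2819
b = θ − logit/(1.7·a) = -1.10 − (-0.2819)/1.3940 = -0.8978

-0.898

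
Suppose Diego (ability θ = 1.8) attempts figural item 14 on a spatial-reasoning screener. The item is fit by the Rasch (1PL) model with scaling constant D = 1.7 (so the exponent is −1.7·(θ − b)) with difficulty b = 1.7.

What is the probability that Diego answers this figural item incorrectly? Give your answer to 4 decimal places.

P(θ) = 1 / (1 + exp(−D·(θ − b)))
Exponent: 1.7 × (1.8 − 1.7) = 0.1700
1/(1 + e^{-0.1700}) = 0.5424
P = 0.5424
P(incorrect) = 1 − 0.5424 = 0.4576

0.4576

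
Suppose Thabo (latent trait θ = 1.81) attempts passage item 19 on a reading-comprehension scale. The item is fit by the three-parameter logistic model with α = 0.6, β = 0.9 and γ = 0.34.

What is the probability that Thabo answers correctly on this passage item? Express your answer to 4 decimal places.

0.7579

P(θ) = γ + (1 − γ) · 1 / (1 + exp(−α(θ − β)))
Exponent: 0.6 × (1.81 − 0.9) = 0.5460
1/(1 + e^{-0.5460}) = 0.6332
P = 0.34 + 0.66 × 0.6332 = 0.7579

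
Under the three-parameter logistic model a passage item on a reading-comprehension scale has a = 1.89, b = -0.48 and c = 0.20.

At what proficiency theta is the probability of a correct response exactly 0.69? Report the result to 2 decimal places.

P(theta) = c + (1 − c) · 1 / (1 + exp(−a(theta − b)))
Remove guessing floor: (0.69 − 0.20)/(1 − 0.20) = 0.6125
logit = ln(0.6125/0.3875) = 0.4578
theta = b + logit/(a) = -0.48 + 0.4578/1.8900 = -0.2378

-0.24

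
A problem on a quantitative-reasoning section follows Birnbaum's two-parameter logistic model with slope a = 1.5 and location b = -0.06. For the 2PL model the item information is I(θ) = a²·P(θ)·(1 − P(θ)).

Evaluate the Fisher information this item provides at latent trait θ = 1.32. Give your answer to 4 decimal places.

0.2239

P = 1/(1+e^{-2.0700}) = 0.8880
P(1−P) = 0.8880 × 0.1120 = 0.0995
I = a² × P(1−P) = 1.5² × 0.0995 = 0.22386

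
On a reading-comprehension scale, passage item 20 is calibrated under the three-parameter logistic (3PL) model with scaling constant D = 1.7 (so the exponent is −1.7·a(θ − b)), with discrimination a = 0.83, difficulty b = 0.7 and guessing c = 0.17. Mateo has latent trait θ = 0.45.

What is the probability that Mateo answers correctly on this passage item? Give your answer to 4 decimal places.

0.5126

P(θ) = c + (1 − c) · 1 / (1 + exp(−D·a(θ − b)))
Exponent: 1.7 × 0.83 × (0.45 − 0.7) = -0.3527
1/(1 + e^{0.3527}) = 0.4127
P = 0.17 + 0.83 × 0.4127 = 0.5126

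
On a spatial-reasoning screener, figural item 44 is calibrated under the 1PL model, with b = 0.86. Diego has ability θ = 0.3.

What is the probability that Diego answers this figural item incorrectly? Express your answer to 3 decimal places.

0.636

P(θ) = 1 / (1 + exp(−(θ − b)))
Exponent: (0.3 − 0.86) = -0.5600
1/(1 + e^{0.5600}) = 0.3635
P = 0.3635
P(incorrect) = 1 − 0.3635 = 0.6365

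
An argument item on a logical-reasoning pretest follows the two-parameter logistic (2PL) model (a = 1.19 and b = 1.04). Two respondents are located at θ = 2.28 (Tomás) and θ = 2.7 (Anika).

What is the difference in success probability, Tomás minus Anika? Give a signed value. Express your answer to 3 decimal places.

P(θ) = 1 / (1 + exp(−a(θ − b)))
P(Tomás) = 0.8139  [exponent 1.4756]
P(Anika) = 0.8782  [exponent 1.9754]
Difference = 0.8139 − 0.8782 = -0.0643

-0.064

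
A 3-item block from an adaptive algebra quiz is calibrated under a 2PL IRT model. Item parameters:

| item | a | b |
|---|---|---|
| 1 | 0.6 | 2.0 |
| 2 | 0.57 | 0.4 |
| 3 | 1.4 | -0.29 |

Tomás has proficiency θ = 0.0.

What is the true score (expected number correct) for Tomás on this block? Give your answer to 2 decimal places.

P(θ) = 1 / (1 + exp(−a(θ − b)))
P_1 = 1/(1+e^{1.2000}) = 0.2315
P_2 = 1/(1+e^{0.2280}) = 0.4432
P_3 = 1/(1+e^{-0.4060}) = 0.6001
E[score] = 0.2315 + 0.4432 + 0.6001 = 1.2748

1.27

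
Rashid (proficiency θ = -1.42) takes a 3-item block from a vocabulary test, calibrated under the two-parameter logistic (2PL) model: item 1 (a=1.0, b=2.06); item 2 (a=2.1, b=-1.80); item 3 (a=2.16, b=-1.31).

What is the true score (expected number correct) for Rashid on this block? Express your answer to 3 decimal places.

1.160

P(θ) = 1 / (1 + exp(−a(θ − b)))
P_1 = 1/(1+e^{3.4800}) = 0.0299
P_2 = 1/(1+e^{-0.7980}) = 0.6895
P_3 = 1/(1+e^{0.2376}) = 0.4409
E[score] = 0.0299 + 0.6895 + 0.4409 = 1.1603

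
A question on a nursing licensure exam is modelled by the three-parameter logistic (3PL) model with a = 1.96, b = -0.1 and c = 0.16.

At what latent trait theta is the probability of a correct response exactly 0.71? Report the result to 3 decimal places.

P(theta) = c + (1 − c) · 1 / (1 + exp(−a(theta − b)))
Remove guessing floor: (0.71 − 0.16)/(1 − 0.16) = 0.6548
logit = ln(0.6548/0.3452) = 0.6400
theta = b + logit/(a) = -0.1 + 0.6400/1.9600 = 0.2265

0.227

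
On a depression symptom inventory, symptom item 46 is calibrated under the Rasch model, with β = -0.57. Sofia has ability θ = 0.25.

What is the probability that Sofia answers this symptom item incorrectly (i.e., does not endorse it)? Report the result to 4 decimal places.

0.3058

P(θ) = 1 / (1 + exp(−(θ − β)))
Exponent: (0.25 − (-0.57)) = 0.8200
1/(1 + e^{-0.8200}) = 0.6942
P = 0.6942
P(incorrect) = 1 − 0.6942 = 0.3058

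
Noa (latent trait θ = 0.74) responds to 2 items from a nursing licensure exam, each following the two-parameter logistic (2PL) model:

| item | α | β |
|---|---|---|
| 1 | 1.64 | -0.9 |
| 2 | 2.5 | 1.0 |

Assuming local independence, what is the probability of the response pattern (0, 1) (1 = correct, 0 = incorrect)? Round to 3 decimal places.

P(θ) = 1 / (1 + exp(−α(θ − β)))
P_1 = 1/(1+e^{-2.6896}) = 0.9364
P_2 = 1/(1+e^{0.6500}) = 0.3430
L = (1−P_1) × P_2 = 0.0636 × 0.3430 = 0.02181

0.022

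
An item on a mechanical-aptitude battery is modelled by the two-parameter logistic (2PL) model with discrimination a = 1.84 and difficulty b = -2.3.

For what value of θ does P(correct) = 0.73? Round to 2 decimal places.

P(θ) = 1 / (1 + exp(−a(θ − b)))
logit = ln(0.7300/0.2700) = 0.9946
θ = b + logit/(a) = -2.3 + 0.9946/1.8400 = -1.7594

-1.76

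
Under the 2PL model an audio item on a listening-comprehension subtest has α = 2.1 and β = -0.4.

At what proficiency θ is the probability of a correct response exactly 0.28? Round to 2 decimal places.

-0.85

P(θ) = 1 / (1 + exp(−α(θ − β)))
logit = ln(0.2800/0.7200) = -0.9445
θ = β + logit/(α) = -0.4 + (-0.9445)/2.1000 = -0.8497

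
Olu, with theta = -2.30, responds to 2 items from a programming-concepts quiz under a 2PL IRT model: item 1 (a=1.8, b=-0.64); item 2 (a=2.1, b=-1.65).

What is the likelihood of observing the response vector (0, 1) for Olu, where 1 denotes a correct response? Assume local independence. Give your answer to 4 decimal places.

P(theta) = 1 / (1 + exp(−a(theta − b)))
P_1 = 1/(1+e^{2.9880}) = 0.0480
P_2 = 1/(1+e^{1.3650}) = 0.2034
L = (1−P_1) × P_2 = 0.9520 × 0.2034 = 0.19367

0.1937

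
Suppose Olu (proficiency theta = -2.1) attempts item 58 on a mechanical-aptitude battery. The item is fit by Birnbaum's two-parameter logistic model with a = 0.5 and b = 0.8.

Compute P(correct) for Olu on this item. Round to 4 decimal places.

P(theta) = 1 / (1 + exp(−a(theta − b)))
Exponent: 0.5 × (-2.1 − 0.8) = -1.4500
1/(1 + e^{1.4500}) = 0.1900

0.1900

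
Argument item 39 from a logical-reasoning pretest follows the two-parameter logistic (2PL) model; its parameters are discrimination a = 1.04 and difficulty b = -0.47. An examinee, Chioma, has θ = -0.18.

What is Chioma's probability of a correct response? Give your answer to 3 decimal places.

0.575

P(θ) = 1 / (1 + exp(−a(θ − b)))
Exponent: 1.04 × (-0.18 − (-0.47)) = 0.3016
1/(1 + e^{-0.3016}) = 0.5748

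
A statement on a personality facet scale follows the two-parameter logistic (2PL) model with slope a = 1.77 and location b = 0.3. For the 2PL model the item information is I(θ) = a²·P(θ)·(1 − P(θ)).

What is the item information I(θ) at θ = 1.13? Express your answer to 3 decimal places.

0.476

P = 1/(1+e^{-1.4691}) = 0.8129
P(1−P) = 0.8129 × 0.1871 = 0.1521
I = a² × P(1−P) = 1.77² × 0.1521 = 0.47645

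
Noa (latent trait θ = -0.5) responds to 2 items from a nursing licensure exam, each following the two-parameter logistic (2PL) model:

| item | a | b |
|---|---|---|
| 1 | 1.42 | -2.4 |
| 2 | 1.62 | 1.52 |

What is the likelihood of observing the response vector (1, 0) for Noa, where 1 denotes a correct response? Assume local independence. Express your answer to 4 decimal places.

P(θ) = 1 / (1 + exp(−a(θ − b)))
P_1 = 1/(1+e^{-2.6980}) = 0.9369
P_2 = 1/(1+e^{3.2724}) = 0.0365
L = P_1 × (1−P_2) = 0.9369 × 0.9635 = 0.90268

0.9027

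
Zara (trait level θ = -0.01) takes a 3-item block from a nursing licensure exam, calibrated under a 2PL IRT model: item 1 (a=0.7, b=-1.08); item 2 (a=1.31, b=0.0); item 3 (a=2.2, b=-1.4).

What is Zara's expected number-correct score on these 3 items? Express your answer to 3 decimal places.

P(θ) = 1 / (1 + exp(−a(θ − b)))
P_1 = 1/(1+e^{-0.7490}) = 0.6790
P_2 = 1/(1+e^{0.0131}) = 0.4967
P_3 = 1/(1+e^{-3.0580}) = 0.9551
E[score] = 0.6790 + 0.4967 + 0.9551 = 2.1308

2.131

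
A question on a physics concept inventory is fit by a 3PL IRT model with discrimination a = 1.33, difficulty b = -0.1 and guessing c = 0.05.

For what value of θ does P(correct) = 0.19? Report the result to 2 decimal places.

P(θ) = c + (1 − c) · 1 / (1 + exp(−a(θ − b)))
Remove guessing floor: (0.19 − 0.05)/(1 − 0.05) = 0.1474
logit = ln(0.1474/0.8526) = -1.7554
θ = b + logit/(a) = -0.1 + (-1.7554)/1.3300 = -1.4198

-1.42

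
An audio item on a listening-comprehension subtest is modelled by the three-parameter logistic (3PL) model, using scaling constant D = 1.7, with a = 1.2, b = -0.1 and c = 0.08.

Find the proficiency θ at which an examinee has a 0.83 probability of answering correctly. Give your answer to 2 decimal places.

P(θ) = c + (1 − c) · 1 / (1 + exp(−D·a(θ − b)))
Remove guessing floor: (0.83 − 0.08)/(1 − 0.08) = 0.8152
logit = ln(0.8152/0.1848) = 1.4843
θ = b + logit/(1.7·a) = -0.1 + 1.4843/2.0400 = 0.6276

0.63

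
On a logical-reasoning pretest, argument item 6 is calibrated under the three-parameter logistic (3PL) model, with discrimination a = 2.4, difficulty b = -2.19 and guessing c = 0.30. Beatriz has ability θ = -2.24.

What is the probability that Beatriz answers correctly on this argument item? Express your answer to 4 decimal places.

P(θ) = c + (1 − c) · 1 / (1 + exp(−a(θ − b)))
Exponent: 2.4 × (-2.24 − (-2.19)) = -0.1200
1/(1 + e^{0.1200}) = 0.4700
P = 0.30 + 0.70 × 0.4700 = 0.6290

0.6290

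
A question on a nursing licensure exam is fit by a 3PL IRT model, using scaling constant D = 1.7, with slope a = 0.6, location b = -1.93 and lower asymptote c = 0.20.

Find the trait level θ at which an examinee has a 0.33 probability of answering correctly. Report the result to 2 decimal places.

-3.54

P(θ) = c + (1 − c) · 1 / (1 + exp(−D·a(θ − b)))
Remove guessing floor: (0.33 − 0.20)/(1 − 0.20) = 0.1625
logit = ln(0.1625/0.8375) = -1.6397
θ = b + logit/(1.7·a) = -1.93 + (-1.6397)/1.0200 = -3.5376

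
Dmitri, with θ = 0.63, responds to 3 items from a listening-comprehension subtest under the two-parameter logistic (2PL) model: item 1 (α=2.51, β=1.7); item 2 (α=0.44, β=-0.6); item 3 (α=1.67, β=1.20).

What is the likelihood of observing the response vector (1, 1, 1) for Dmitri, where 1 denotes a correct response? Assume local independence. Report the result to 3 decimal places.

0.011

P(θ) = 1 / (1 + exp(−α(θ − β)))
P_1 = 1/(1+e^{2.6857}) = 0.0638
P_2 = 1/(1+e^{-0.5412}) = 0.6321
P_3 = 1/(1+e^{0.9519}) = 0.2785
L = P_1 × P_2 × P_3 = 0.0638 × 0.6321 × 0.2785 = 0.01124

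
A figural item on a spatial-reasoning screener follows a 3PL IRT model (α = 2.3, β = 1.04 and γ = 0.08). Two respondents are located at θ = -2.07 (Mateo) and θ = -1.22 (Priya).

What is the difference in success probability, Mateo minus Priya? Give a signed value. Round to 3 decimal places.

-0.004

P(θ) = γ + (1 − γ) · 1 / (1 + exp(−α(θ − β)))
P(Mateo) = 0.0807  [exponent -7.1530]
P(Priya) = 0.0851  [exponent -5.1980]
Difference = 0.0807 − 0.0851 = -0.0043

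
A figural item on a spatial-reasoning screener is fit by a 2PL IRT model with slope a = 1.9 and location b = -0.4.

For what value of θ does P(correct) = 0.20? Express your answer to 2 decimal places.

P(θ) = 1 / (1 + exp(−a(θ − b)))
logit = ln(0.2000/0.8000) = -1.3863
θ = b + logit/(a) = -0.4 + (-1.3863)/1.9000 = -1.1296

-1.13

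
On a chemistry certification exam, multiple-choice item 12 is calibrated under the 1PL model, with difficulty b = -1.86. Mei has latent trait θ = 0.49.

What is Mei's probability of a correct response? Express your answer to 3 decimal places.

0.913

P(θ) = 1 / (1 + exp(−(θ − b)))
Exponent: (0.49 − (-1.86)) = 2.3500
1/(1 + e^{-2.3500}) = 0.9129
P = 0.9129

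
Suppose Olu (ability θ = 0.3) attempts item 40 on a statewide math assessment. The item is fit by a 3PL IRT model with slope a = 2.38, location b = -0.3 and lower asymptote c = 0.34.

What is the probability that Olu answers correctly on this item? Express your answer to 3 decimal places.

0.872

P(θ) = c + (1 − c) · 1 / (1 + exp(−a(θ − b)))
Exponent: 2.38 × (0.3 − (-0.3)) = 1.4280
1/(1 + e^{-1.4280}) = 0.8066
P = 0.34 + 0.66 × 0.8066 = 0.8723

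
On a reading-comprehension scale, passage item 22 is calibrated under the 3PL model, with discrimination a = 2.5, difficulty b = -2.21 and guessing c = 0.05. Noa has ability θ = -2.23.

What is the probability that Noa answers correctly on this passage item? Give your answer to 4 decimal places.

0.5131

P(θ) = c + (1 − c) · 1 / (1 + exp(−a(θ − b)))
Exponent: 2.5 × (-2.23 − (-2.21)) = -0.0500
1/(1 + e^{0.0500}) = 0.4875
P = 0.05 + 0.95 × 0.4875 = 0.5131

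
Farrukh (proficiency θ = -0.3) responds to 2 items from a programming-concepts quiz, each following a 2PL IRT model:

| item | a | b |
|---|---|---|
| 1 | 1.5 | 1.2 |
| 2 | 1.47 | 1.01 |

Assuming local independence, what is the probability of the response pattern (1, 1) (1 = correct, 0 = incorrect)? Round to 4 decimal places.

P(θ) = 1 / (1 + exp(−a(θ − b)))
P_1 = 1/(1+e^{2.2500}) = 0.0953
P_2 = 1/(1+e^{1.9257}) = 0.1272
L = P_1 × P_2 = 0.0953 × 0.1272 = 0.01213

0.0121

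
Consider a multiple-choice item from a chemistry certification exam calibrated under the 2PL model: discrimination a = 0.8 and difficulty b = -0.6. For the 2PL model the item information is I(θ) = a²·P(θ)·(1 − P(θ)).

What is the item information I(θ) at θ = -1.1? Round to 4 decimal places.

P = 1/(1+e^{0.4000}) = 0.4013
P(1−P) = 0.4013 × 0.5987 = 0.2403
I = a² × P(1−P) = 0.8² × 0.2403 = 0.15377

0.1538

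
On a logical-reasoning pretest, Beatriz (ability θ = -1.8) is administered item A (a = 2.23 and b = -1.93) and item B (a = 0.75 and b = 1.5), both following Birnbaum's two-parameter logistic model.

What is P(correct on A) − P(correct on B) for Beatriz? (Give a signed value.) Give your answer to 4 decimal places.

P(θ) = 1 / (1 + exp(−a(θ − b)))
P_A = 0.5720
P_B = 0.0776
P_A − P_B = 0.4943

0.4943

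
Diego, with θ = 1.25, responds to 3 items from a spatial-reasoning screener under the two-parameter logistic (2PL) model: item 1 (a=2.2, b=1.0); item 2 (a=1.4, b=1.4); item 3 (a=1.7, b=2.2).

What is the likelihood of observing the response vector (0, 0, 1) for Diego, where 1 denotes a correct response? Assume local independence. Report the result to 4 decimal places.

P(θ) = 1 / (1 + exp(−a(θ − b)))
P_1 = 1/(1+e^{-0.5500}) = 0.6341
P_2 = 1/(1+e^{0.2100}) = 0.4477
P_3 = 1/(1+e^{1.6150}) = 0.1659
L = (1−P_1) × (1−P_2) × P_3 = 0.3659 × 0.5523 × 0.1659 = 0.03352

0.0335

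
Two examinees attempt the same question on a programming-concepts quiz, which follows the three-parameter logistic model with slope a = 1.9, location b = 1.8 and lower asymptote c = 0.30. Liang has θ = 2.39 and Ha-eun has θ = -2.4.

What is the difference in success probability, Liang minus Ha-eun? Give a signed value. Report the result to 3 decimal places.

P(θ) = c + (1 − c) · 1 / (1 + exp(−a(θ − b)))
P(Liang) = 0.8279  [exponent 1.1210]
P(Ha-eun) = 0.3002  [exponent -7.9800]
Difference = 0.8279 − 0.3002 = 0.5277

0.528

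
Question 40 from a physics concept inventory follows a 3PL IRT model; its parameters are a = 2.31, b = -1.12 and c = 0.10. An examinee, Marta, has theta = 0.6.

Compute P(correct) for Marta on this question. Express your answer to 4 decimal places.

P(theta) = c + (1 − c) · 1 / (1 + exp(−a(theta − b)))
Exponent: 2.31 × (0.6 − (-1.12)) = 3.9732
1/(1 + e^{-3.9732}) = 0.9815
P = 0.10 + 0.90 × 0.9815 = 0.9834

0.9834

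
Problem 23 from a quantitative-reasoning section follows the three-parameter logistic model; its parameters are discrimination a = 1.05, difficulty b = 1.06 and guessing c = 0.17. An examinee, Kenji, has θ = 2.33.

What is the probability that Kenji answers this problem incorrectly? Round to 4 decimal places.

P(θ) = c + (1 − c) · 1 / (1 + exp(−a(θ − b)))
Exponent: 1.05 × (2.33 − 1.06) = 1.3335
1/(1 + e^{-1.3335}) = 0.7914
P = 0.17 + 0.83 × 0.7914 = 0.8269
P(incorrect) = 1 − 0.8269 = 0.1731

0.1731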